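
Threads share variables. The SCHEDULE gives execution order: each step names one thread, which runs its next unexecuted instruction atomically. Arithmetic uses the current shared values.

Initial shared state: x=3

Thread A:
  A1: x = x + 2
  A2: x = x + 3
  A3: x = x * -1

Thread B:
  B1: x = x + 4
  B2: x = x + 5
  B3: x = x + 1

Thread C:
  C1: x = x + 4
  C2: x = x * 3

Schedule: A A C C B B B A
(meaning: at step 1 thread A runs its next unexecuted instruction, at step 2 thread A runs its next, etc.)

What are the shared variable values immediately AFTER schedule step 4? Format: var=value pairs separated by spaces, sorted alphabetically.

Answer: x=36

Derivation:
Step 1: thread A executes A1 (x = x + 2). Shared: x=5. PCs: A@1 B@0 C@0
Step 2: thread A executes A2 (x = x + 3). Shared: x=8. PCs: A@2 B@0 C@0
Step 3: thread C executes C1 (x = x + 4). Shared: x=12. PCs: A@2 B@0 C@1
Step 4: thread C executes C2 (x = x * 3). Shared: x=36. PCs: A@2 B@0 C@2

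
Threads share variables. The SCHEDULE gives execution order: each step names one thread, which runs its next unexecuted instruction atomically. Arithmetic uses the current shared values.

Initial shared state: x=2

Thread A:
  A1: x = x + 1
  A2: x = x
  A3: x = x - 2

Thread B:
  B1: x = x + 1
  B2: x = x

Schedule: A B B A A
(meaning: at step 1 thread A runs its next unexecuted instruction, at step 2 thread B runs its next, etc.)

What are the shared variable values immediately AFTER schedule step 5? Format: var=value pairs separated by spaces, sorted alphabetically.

Answer: x=2

Derivation:
Step 1: thread A executes A1 (x = x + 1). Shared: x=3. PCs: A@1 B@0
Step 2: thread B executes B1 (x = x + 1). Shared: x=4. PCs: A@1 B@1
Step 3: thread B executes B2 (x = x). Shared: x=4. PCs: A@1 B@2
Step 4: thread A executes A2 (x = x). Shared: x=4. PCs: A@2 B@2
Step 5: thread A executes A3 (x = x - 2). Shared: x=2. PCs: A@3 B@2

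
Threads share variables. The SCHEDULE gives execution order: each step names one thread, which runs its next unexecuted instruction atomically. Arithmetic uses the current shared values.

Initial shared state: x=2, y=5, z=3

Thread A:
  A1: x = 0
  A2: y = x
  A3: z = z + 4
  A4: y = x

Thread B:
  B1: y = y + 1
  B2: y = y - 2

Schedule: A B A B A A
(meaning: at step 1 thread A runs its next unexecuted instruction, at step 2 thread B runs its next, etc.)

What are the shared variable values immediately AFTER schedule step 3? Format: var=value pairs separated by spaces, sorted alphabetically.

Answer: x=0 y=0 z=3

Derivation:
Step 1: thread A executes A1 (x = 0). Shared: x=0 y=5 z=3. PCs: A@1 B@0
Step 2: thread B executes B1 (y = y + 1). Shared: x=0 y=6 z=3. PCs: A@1 B@1
Step 3: thread A executes A2 (y = x). Shared: x=0 y=0 z=3. PCs: A@2 B@1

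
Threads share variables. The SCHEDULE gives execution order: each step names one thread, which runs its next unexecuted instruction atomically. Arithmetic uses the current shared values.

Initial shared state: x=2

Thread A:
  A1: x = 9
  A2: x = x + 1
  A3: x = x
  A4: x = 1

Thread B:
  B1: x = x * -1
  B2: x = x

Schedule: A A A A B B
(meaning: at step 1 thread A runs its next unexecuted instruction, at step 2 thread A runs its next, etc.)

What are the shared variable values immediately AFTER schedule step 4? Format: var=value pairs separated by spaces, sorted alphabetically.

Step 1: thread A executes A1 (x = 9). Shared: x=9. PCs: A@1 B@0
Step 2: thread A executes A2 (x = x + 1). Shared: x=10. PCs: A@2 B@0
Step 3: thread A executes A3 (x = x). Shared: x=10. PCs: A@3 B@0
Step 4: thread A executes A4 (x = 1). Shared: x=1. PCs: A@4 B@0

Answer: x=1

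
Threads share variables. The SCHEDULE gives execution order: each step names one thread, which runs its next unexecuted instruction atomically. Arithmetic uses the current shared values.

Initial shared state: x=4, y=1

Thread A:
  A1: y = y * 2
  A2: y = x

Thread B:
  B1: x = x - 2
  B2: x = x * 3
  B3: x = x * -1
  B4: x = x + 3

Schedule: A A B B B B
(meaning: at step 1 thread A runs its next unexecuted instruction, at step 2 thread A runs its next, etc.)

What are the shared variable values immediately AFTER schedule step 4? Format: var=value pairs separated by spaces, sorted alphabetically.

Answer: x=6 y=4

Derivation:
Step 1: thread A executes A1 (y = y * 2). Shared: x=4 y=2. PCs: A@1 B@0
Step 2: thread A executes A2 (y = x). Shared: x=4 y=4. PCs: A@2 B@0
Step 3: thread B executes B1 (x = x - 2). Shared: x=2 y=4. PCs: A@2 B@1
Step 4: thread B executes B2 (x = x * 3). Shared: x=6 y=4. PCs: A@2 B@2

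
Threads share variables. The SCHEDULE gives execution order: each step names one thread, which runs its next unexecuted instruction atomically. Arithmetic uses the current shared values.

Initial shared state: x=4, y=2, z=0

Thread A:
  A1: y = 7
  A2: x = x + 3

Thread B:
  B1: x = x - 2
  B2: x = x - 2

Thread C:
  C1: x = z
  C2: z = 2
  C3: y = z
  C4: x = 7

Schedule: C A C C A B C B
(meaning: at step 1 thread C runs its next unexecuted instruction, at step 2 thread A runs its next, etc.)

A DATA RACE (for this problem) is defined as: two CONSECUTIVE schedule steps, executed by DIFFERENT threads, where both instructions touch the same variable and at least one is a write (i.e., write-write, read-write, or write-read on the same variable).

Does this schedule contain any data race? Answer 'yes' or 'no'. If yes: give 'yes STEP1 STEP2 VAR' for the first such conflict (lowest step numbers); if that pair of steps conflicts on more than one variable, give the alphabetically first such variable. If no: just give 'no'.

Answer: yes 5 6 x

Derivation:
Steps 1,2: C(r=z,w=x) vs A(r=-,w=y). No conflict.
Steps 2,3: A(r=-,w=y) vs C(r=-,w=z). No conflict.
Steps 3,4: same thread (C). No race.
Steps 4,5: C(r=z,w=y) vs A(r=x,w=x). No conflict.
Steps 5,6: A(x = x + 3) vs B(x = x - 2). RACE on x (W-W).
Steps 6,7: B(x = x - 2) vs C(x = 7). RACE on x (W-W).
Steps 7,8: C(x = 7) vs B(x = x - 2). RACE on x (W-W).
First conflict at steps 5,6.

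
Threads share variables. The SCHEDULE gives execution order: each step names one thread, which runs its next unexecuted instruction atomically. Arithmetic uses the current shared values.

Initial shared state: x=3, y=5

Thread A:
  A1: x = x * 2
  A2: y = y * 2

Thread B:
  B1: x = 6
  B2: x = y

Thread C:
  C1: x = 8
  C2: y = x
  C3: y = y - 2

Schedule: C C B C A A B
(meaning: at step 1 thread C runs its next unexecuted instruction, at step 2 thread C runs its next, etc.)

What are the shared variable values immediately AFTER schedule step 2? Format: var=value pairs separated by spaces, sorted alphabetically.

Step 1: thread C executes C1 (x = 8). Shared: x=8 y=5. PCs: A@0 B@0 C@1
Step 2: thread C executes C2 (y = x). Shared: x=8 y=8. PCs: A@0 B@0 C@2

Answer: x=8 y=8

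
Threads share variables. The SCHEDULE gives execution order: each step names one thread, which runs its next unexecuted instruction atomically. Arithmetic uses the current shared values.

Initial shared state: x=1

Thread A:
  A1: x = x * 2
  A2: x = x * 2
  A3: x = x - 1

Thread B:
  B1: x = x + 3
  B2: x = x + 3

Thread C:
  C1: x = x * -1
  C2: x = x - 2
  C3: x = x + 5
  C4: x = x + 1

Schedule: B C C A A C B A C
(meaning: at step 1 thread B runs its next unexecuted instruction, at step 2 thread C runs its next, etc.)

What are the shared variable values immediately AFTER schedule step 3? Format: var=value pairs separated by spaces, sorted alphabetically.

Step 1: thread B executes B1 (x = x + 3). Shared: x=4. PCs: A@0 B@1 C@0
Step 2: thread C executes C1 (x = x * -1). Shared: x=-4. PCs: A@0 B@1 C@1
Step 3: thread C executes C2 (x = x - 2). Shared: x=-6. PCs: A@0 B@1 C@2

Answer: x=-6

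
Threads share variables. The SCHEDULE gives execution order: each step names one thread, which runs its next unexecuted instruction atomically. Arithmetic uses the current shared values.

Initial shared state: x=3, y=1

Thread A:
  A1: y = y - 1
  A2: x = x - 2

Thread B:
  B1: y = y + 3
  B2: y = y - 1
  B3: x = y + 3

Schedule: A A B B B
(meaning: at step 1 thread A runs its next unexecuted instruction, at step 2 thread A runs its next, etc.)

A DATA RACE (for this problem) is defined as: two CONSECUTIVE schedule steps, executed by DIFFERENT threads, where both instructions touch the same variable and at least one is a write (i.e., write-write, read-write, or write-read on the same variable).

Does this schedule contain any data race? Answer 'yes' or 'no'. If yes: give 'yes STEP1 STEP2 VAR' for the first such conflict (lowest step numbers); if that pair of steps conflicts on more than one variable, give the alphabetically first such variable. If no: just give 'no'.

Steps 1,2: same thread (A). No race.
Steps 2,3: A(r=x,w=x) vs B(r=y,w=y). No conflict.
Steps 3,4: same thread (B). No race.
Steps 4,5: same thread (B). No race.

Answer: no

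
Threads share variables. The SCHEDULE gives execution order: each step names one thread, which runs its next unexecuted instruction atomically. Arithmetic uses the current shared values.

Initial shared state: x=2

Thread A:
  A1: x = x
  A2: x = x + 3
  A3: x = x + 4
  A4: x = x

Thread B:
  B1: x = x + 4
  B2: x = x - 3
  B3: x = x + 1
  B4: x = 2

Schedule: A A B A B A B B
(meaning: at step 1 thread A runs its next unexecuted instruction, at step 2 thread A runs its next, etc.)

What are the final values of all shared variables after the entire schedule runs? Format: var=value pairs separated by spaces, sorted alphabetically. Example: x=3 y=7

Step 1: thread A executes A1 (x = x). Shared: x=2. PCs: A@1 B@0
Step 2: thread A executes A2 (x = x + 3). Shared: x=5. PCs: A@2 B@0
Step 3: thread B executes B1 (x = x + 4). Shared: x=9. PCs: A@2 B@1
Step 4: thread A executes A3 (x = x + 4). Shared: x=13. PCs: A@3 B@1
Step 5: thread B executes B2 (x = x - 3). Shared: x=10. PCs: A@3 B@2
Step 6: thread A executes A4 (x = x). Shared: x=10. PCs: A@4 B@2
Step 7: thread B executes B3 (x = x + 1). Shared: x=11. PCs: A@4 B@3
Step 8: thread B executes B4 (x = 2). Shared: x=2. PCs: A@4 B@4

Answer: x=2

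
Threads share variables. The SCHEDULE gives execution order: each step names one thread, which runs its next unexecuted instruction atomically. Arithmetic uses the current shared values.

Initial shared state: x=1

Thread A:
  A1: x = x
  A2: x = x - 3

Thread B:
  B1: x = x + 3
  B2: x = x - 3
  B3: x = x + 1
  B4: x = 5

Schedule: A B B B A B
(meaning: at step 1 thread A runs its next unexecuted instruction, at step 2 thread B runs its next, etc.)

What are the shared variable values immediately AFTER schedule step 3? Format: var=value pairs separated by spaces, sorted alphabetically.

Answer: x=1

Derivation:
Step 1: thread A executes A1 (x = x). Shared: x=1. PCs: A@1 B@0
Step 2: thread B executes B1 (x = x + 3). Shared: x=4. PCs: A@1 B@1
Step 3: thread B executes B2 (x = x - 3). Shared: x=1. PCs: A@1 B@2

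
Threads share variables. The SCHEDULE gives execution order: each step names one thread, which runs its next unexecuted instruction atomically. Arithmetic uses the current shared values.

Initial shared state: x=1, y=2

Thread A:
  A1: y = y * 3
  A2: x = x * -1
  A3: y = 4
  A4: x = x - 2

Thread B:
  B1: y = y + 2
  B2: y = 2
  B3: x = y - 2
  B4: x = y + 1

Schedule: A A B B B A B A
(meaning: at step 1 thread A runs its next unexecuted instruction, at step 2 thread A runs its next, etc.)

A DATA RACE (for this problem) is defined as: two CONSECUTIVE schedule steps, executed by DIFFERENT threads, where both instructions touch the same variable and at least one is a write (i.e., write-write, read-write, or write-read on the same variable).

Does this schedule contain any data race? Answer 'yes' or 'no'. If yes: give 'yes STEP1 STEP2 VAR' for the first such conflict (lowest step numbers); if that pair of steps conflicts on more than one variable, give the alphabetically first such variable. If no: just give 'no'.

Answer: yes 5 6 y

Derivation:
Steps 1,2: same thread (A). No race.
Steps 2,3: A(r=x,w=x) vs B(r=y,w=y). No conflict.
Steps 3,4: same thread (B). No race.
Steps 4,5: same thread (B). No race.
Steps 5,6: B(x = y - 2) vs A(y = 4). RACE on y (R-W).
Steps 6,7: A(y = 4) vs B(x = y + 1). RACE on y (W-R).
Steps 7,8: B(x = y + 1) vs A(x = x - 2). RACE on x (W-W).
First conflict at steps 5,6.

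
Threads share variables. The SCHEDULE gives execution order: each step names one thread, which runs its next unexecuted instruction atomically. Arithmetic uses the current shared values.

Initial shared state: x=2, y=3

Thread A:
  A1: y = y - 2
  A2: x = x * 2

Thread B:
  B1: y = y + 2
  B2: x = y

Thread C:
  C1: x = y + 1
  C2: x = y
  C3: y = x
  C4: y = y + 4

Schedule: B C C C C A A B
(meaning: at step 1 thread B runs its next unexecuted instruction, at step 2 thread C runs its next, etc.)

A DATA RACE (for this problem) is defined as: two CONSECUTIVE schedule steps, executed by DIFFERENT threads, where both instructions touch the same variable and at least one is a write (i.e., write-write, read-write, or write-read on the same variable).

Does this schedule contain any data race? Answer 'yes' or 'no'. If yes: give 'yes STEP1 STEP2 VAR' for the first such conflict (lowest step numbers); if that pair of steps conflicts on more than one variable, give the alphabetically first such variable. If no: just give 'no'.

Answer: yes 1 2 y

Derivation:
Steps 1,2: B(y = y + 2) vs C(x = y + 1). RACE on y (W-R).
Steps 2,3: same thread (C). No race.
Steps 3,4: same thread (C). No race.
Steps 4,5: same thread (C). No race.
Steps 5,6: C(y = y + 4) vs A(y = y - 2). RACE on y (W-W).
Steps 6,7: same thread (A). No race.
Steps 7,8: A(x = x * 2) vs B(x = y). RACE on x (W-W).
First conflict at steps 1,2.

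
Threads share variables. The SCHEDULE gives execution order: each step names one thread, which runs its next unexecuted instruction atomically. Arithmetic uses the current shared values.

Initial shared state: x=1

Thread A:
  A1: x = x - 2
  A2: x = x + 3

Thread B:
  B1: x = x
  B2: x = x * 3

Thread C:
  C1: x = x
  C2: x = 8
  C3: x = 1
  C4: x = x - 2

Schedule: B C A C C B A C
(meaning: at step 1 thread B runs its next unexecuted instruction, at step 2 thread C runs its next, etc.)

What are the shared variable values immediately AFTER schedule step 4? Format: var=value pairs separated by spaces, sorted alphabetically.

Answer: x=8

Derivation:
Step 1: thread B executes B1 (x = x). Shared: x=1. PCs: A@0 B@1 C@0
Step 2: thread C executes C1 (x = x). Shared: x=1. PCs: A@0 B@1 C@1
Step 3: thread A executes A1 (x = x - 2). Shared: x=-1. PCs: A@1 B@1 C@1
Step 4: thread C executes C2 (x = 8). Shared: x=8. PCs: A@1 B@1 C@2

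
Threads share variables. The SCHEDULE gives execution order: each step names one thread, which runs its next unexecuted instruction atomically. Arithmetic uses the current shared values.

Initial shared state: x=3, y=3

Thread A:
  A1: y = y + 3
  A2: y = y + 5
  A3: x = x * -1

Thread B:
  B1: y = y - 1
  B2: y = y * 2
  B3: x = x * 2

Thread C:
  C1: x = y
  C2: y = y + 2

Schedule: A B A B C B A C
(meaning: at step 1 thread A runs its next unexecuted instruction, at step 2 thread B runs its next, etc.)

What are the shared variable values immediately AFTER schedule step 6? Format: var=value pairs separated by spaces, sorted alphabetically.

Step 1: thread A executes A1 (y = y + 3). Shared: x=3 y=6. PCs: A@1 B@0 C@0
Step 2: thread B executes B1 (y = y - 1). Shared: x=3 y=5. PCs: A@1 B@1 C@0
Step 3: thread A executes A2 (y = y + 5). Shared: x=3 y=10. PCs: A@2 B@1 C@0
Step 4: thread B executes B2 (y = y * 2). Shared: x=3 y=20. PCs: A@2 B@2 C@0
Step 5: thread C executes C1 (x = y). Shared: x=20 y=20. PCs: A@2 B@2 C@1
Step 6: thread B executes B3 (x = x * 2). Shared: x=40 y=20. PCs: A@2 B@3 C@1

Answer: x=40 y=20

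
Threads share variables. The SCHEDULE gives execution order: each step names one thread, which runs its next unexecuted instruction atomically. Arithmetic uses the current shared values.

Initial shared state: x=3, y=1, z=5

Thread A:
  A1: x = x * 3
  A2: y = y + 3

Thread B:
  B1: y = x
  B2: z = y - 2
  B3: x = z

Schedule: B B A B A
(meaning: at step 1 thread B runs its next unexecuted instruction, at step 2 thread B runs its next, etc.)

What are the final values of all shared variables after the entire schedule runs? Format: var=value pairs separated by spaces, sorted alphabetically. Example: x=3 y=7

Step 1: thread B executes B1 (y = x). Shared: x=3 y=3 z=5. PCs: A@0 B@1
Step 2: thread B executes B2 (z = y - 2). Shared: x=3 y=3 z=1. PCs: A@0 B@2
Step 3: thread A executes A1 (x = x * 3). Shared: x=9 y=3 z=1. PCs: A@1 B@2
Step 4: thread B executes B3 (x = z). Shared: x=1 y=3 z=1. PCs: A@1 B@3
Step 5: thread A executes A2 (y = y + 3). Shared: x=1 y=6 z=1. PCs: A@2 B@3

Answer: x=1 y=6 z=1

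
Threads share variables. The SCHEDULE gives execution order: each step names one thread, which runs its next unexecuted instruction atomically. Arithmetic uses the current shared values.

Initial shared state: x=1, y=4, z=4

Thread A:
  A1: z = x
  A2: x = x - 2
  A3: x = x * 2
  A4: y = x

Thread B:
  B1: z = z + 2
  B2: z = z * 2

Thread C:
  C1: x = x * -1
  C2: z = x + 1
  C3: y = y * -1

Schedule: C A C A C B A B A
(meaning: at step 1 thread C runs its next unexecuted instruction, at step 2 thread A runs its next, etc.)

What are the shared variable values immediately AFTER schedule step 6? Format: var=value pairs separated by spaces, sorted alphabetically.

Step 1: thread C executes C1 (x = x * -1). Shared: x=-1 y=4 z=4. PCs: A@0 B@0 C@1
Step 2: thread A executes A1 (z = x). Shared: x=-1 y=4 z=-1. PCs: A@1 B@0 C@1
Step 3: thread C executes C2 (z = x + 1). Shared: x=-1 y=4 z=0. PCs: A@1 B@0 C@2
Step 4: thread A executes A2 (x = x - 2). Shared: x=-3 y=4 z=0. PCs: A@2 B@0 C@2
Step 5: thread C executes C3 (y = y * -1). Shared: x=-3 y=-4 z=0. PCs: A@2 B@0 C@3
Step 6: thread B executes B1 (z = z + 2). Shared: x=-3 y=-4 z=2. PCs: A@2 B@1 C@3

Answer: x=-3 y=-4 z=2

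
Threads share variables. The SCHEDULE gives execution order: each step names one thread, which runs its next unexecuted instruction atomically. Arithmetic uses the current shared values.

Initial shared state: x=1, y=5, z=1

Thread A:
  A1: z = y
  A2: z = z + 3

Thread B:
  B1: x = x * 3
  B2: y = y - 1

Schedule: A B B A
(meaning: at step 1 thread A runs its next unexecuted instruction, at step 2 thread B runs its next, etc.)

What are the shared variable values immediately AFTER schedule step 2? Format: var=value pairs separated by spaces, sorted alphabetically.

Step 1: thread A executes A1 (z = y). Shared: x=1 y=5 z=5. PCs: A@1 B@0
Step 2: thread B executes B1 (x = x * 3). Shared: x=3 y=5 z=5. PCs: A@1 B@1

Answer: x=3 y=5 z=5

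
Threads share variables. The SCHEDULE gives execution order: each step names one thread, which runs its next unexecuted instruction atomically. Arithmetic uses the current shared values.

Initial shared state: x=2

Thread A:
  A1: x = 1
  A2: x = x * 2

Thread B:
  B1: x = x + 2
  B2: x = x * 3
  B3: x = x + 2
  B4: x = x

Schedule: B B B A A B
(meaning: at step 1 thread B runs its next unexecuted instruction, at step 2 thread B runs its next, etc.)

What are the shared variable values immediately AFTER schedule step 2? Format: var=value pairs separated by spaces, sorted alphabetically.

Step 1: thread B executes B1 (x = x + 2). Shared: x=4. PCs: A@0 B@1
Step 2: thread B executes B2 (x = x * 3). Shared: x=12. PCs: A@0 B@2

Answer: x=12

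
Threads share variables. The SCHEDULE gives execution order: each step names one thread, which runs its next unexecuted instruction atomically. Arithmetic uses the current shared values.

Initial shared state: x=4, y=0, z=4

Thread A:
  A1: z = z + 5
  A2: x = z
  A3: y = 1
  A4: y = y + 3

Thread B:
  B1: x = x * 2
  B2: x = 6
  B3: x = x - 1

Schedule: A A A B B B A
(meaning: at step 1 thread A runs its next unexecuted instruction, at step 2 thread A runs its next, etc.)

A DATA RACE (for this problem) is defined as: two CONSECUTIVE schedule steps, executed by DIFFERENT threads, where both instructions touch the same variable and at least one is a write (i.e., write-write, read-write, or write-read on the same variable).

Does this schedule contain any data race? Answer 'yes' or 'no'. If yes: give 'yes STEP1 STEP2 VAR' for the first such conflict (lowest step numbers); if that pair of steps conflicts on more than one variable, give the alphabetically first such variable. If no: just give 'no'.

Steps 1,2: same thread (A). No race.
Steps 2,3: same thread (A). No race.
Steps 3,4: A(r=-,w=y) vs B(r=x,w=x). No conflict.
Steps 4,5: same thread (B). No race.
Steps 5,6: same thread (B). No race.
Steps 6,7: B(r=x,w=x) vs A(r=y,w=y). No conflict.

Answer: no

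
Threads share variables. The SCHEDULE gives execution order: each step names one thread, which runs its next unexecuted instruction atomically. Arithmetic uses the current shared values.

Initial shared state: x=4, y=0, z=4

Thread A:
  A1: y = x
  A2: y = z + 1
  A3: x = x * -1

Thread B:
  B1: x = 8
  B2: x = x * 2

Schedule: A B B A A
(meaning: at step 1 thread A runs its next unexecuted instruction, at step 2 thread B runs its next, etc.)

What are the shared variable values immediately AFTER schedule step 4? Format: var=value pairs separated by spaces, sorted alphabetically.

Step 1: thread A executes A1 (y = x). Shared: x=4 y=4 z=4. PCs: A@1 B@0
Step 2: thread B executes B1 (x = 8). Shared: x=8 y=4 z=4. PCs: A@1 B@1
Step 3: thread B executes B2 (x = x * 2). Shared: x=16 y=4 z=4. PCs: A@1 B@2
Step 4: thread A executes A2 (y = z + 1). Shared: x=16 y=5 z=4. PCs: A@2 B@2

Answer: x=16 y=5 z=4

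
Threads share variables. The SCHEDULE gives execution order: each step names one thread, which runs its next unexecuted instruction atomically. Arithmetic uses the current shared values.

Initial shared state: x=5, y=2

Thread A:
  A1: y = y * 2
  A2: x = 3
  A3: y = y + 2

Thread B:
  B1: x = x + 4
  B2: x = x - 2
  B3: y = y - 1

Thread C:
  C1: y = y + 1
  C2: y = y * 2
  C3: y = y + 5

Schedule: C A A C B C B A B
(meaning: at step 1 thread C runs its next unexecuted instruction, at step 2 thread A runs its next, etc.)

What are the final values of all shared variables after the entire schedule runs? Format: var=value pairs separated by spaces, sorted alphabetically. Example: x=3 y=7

Answer: x=5 y=18

Derivation:
Step 1: thread C executes C1 (y = y + 1). Shared: x=5 y=3. PCs: A@0 B@0 C@1
Step 2: thread A executes A1 (y = y * 2). Shared: x=5 y=6. PCs: A@1 B@0 C@1
Step 3: thread A executes A2 (x = 3). Shared: x=3 y=6. PCs: A@2 B@0 C@1
Step 4: thread C executes C2 (y = y * 2). Shared: x=3 y=12. PCs: A@2 B@0 C@2
Step 5: thread B executes B1 (x = x + 4). Shared: x=7 y=12. PCs: A@2 B@1 C@2
Step 6: thread C executes C3 (y = y + 5). Shared: x=7 y=17. PCs: A@2 B@1 C@3
Step 7: thread B executes B2 (x = x - 2). Shared: x=5 y=17. PCs: A@2 B@2 C@3
Step 8: thread A executes A3 (y = y + 2). Shared: x=5 y=19. PCs: A@3 B@2 C@3
Step 9: thread B executes B3 (y = y - 1). Shared: x=5 y=18. PCs: A@3 B@3 C@3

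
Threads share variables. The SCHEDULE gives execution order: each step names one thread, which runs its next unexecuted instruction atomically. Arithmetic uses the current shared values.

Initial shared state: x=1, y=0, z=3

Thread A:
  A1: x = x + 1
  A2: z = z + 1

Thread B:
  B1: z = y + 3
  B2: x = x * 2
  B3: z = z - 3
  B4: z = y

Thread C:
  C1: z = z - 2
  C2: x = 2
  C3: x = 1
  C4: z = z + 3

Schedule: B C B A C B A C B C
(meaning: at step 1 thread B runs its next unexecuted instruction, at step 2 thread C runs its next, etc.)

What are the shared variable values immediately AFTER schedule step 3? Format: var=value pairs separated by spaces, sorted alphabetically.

Answer: x=2 y=0 z=1

Derivation:
Step 1: thread B executes B1 (z = y + 3). Shared: x=1 y=0 z=3. PCs: A@0 B@1 C@0
Step 2: thread C executes C1 (z = z - 2). Shared: x=1 y=0 z=1. PCs: A@0 B@1 C@1
Step 3: thread B executes B2 (x = x * 2). Shared: x=2 y=0 z=1. PCs: A@0 B@2 C@1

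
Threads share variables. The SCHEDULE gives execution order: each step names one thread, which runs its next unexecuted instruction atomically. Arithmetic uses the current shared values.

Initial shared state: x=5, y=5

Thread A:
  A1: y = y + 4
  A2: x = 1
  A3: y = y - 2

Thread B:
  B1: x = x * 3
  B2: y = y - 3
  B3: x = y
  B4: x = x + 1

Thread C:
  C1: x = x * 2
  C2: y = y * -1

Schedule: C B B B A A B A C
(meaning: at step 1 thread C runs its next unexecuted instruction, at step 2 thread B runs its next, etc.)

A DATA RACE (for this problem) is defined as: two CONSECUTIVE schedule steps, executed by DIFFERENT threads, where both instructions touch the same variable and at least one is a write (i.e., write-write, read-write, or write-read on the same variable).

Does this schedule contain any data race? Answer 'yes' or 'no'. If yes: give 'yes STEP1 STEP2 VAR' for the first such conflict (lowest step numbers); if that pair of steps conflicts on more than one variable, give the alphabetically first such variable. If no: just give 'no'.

Answer: yes 1 2 x

Derivation:
Steps 1,2: C(x = x * 2) vs B(x = x * 3). RACE on x (W-W).
Steps 2,3: same thread (B). No race.
Steps 3,4: same thread (B). No race.
Steps 4,5: B(x = y) vs A(y = y + 4). RACE on y (R-W).
Steps 5,6: same thread (A). No race.
Steps 6,7: A(x = 1) vs B(x = x + 1). RACE on x (W-W).
Steps 7,8: B(r=x,w=x) vs A(r=y,w=y). No conflict.
Steps 8,9: A(y = y - 2) vs C(y = y * -1). RACE on y (W-W).
First conflict at steps 1,2.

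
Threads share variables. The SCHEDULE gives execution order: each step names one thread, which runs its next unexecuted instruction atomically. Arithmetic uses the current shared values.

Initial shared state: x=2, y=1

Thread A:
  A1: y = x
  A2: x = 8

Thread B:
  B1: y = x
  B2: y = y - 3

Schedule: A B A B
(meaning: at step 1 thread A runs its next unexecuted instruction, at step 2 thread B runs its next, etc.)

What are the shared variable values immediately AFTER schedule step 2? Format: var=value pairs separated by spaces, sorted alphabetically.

Step 1: thread A executes A1 (y = x). Shared: x=2 y=2. PCs: A@1 B@0
Step 2: thread B executes B1 (y = x). Shared: x=2 y=2. PCs: A@1 B@1

Answer: x=2 y=2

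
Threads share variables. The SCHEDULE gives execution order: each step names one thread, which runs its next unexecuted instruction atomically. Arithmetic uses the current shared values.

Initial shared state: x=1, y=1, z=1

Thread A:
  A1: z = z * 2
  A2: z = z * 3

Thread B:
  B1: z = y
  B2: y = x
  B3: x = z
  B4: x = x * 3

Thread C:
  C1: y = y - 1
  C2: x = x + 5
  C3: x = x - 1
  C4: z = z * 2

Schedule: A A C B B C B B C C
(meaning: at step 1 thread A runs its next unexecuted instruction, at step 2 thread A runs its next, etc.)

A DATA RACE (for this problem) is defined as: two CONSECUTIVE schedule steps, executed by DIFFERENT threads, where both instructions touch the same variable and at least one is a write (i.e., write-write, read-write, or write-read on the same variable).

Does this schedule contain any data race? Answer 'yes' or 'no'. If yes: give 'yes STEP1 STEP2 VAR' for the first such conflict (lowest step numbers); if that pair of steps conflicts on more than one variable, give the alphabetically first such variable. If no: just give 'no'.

Answer: yes 3 4 y

Derivation:
Steps 1,2: same thread (A). No race.
Steps 2,3: A(r=z,w=z) vs C(r=y,w=y). No conflict.
Steps 3,4: C(y = y - 1) vs B(z = y). RACE on y (W-R).
Steps 4,5: same thread (B). No race.
Steps 5,6: B(y = x) vs C(x = x + 5). RACE on x (R-W).
Steps 6,7: C(x = x + 5) vs B(x = z). RACE on x (W-W).
Steps 7,8: same thread (B). No race.
Steps 8,9: B(x = x * 3) vs C(x = x - 1). RACE on x (W-W).
Steps 9,10: same thread (C). No race.
First conflict at steps 3,4.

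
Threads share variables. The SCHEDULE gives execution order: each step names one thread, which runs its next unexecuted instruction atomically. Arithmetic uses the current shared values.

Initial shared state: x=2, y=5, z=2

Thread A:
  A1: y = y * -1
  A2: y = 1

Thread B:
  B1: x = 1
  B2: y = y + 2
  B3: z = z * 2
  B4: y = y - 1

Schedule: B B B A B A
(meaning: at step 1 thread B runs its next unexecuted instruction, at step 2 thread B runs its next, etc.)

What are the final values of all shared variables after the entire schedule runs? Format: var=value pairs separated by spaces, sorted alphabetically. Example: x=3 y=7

Answer: x=1 y=1 z=4

Derivation:
Step 1: thread B executes B1 (x = 1). Shared: x=1 y=5 z=2. PCs: A@0 B@1
Step 2: thread B executes B2 (y = y + 2). Shared: x=1 y=7 z=2. PCs: A@0 B@2
Step 3: thread B executes B3 (z = z * 2). Shared: x=1 y=7 z=4. PCs: A@0 B@3
Step 4: thread A executes A1 (y = y * -1). Shared: x=1 y=-7 z=4. PCs: A@1 B@3
Step 5: thread B executes B4 (y = y - 1). Shared: x=1 y=-8 z=4. PCs: A@1 B@4
Step 6: thread A executes A2 (y = 1). Shared: x=1 y=1 z=4. PCs: A@2 B@4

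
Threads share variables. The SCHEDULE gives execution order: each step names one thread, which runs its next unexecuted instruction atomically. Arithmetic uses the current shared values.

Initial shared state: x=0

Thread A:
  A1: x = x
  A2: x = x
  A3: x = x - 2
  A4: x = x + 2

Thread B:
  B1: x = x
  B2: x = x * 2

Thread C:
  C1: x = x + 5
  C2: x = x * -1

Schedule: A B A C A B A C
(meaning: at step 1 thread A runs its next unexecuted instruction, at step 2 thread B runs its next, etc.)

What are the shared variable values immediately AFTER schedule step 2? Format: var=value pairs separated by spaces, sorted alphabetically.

Step 1: thread A executes A1 (x = x). Shared: x=0. PCs: A@1 B@0 C@0
Step 2: thread B executes B1 (x = x). Shared: x=0. PCs: A@1 B@1 C@0

Answer: x=0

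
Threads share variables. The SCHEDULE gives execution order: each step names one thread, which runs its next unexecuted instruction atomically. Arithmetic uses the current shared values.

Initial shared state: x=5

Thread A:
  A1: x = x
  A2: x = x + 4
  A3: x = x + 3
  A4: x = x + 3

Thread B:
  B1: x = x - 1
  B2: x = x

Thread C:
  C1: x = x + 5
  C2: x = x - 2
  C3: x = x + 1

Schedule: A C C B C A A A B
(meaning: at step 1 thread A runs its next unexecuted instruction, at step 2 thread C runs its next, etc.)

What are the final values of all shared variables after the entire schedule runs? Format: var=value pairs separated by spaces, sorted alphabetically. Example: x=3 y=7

Answer: x=18

Derivation:
Step 1: thread A executes A1 (x = x). Shared: x=5. PCs: A@1 B@0 C@0
Step 2: thread C executes C1 (x = x + 5). Shared: x=10. PCs: A@1 B@0 C@1
Step 3: thread C executes C2 (x = x - 2). Shared: x=8. PCs: A@1 B@0 C@2
Step 4: thread B executes B1 (x = x - 1). Shared: x=7. PCs: A@1 B@1 C@2
Step 5: thread C executes C3 (x = x + 1). Shared: x=8. PCs: A@1 B@1 C@3
Step 6: thread A executes A2 (x = x + 4). Shared: x=12. PCs: A@2 B@1 C@3
Step 7: thread A executes A3 (x = x + 3). Shared: x=15. PCs: A@3 B@1 C@3
Step 8: thread A executes A4 (x = x + 3). Shared: x=18. PCs: A@4 B@1 C@3
Step 9: thread B executes B2 (x = x). Shared: x=18. PCs: A@4 B@2 C@3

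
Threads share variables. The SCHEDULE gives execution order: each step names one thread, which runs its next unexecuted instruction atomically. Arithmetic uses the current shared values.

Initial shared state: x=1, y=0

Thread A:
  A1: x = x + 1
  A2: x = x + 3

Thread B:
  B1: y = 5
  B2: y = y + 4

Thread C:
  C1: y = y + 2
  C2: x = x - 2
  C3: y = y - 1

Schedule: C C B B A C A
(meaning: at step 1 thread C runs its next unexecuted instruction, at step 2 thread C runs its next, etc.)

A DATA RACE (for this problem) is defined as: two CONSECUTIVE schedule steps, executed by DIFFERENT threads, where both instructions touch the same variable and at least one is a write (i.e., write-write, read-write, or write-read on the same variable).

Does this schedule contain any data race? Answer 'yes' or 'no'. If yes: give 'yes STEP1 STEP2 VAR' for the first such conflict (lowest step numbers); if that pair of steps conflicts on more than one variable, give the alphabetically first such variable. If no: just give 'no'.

Steps 1,2: same thread (C). No race.
Steps 2,3: C(r=x,w=x) vs B(r=-,w=y). No conflict.
Steps 3,4: same thread (B). No race.
Steps 4,5: B(r=y,w=y) vs A(r=x,w=x). No conflict.
Steps 5,6: A(r=x,w=x) vs C(r=y,w=y). No conflict.
Steps 6,7: C(r=y,w=y) vs A(r=x,w=x). No conflict.

Answer: no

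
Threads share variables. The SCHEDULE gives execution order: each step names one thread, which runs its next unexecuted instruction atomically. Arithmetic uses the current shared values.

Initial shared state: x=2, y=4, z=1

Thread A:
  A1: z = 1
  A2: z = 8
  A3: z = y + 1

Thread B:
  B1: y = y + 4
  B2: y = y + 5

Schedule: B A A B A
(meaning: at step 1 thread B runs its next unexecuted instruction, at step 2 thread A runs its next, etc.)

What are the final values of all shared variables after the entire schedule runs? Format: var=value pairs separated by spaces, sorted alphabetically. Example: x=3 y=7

Answer: x=2 y=13 z=14

Derivation:
Step 1: thread B executes B1 (y = y + 4). Shared: x=2 y=8 z=1. PCs: A@0 B@1
Step 2: thread A executes A1 (z = 1). Shared: x=2 y=8 z=1. PCs: A@1 B@1
Step 3: thread A executes A2 (z = 8). Shared: x=2 y=8 z=8. PCs: A@2 B@1
Step 4: thread B executes B2 (y = y + 5). Shared: x=2 y=13 z=8. PCs: A@2 B@2
Step 5: thread A executes A3 (z = y + 1). Shared: x=2 y=13 z=14. PCs: A@3 B@2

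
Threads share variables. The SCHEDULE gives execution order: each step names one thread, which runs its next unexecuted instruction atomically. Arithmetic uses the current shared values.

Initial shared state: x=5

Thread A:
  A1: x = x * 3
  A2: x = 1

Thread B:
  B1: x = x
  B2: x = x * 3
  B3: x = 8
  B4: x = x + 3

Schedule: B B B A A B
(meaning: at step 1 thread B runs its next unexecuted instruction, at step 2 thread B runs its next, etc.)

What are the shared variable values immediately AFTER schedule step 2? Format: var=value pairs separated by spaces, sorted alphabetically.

Answer: x=15

Derivation:
Step 1: thread B executes B1 (x = x). Shared: x=5. PCs: A@0 B@1
Step 2: thread B executes B2 (x = x * 3). Shared: x=15. PCs: A@0 B@2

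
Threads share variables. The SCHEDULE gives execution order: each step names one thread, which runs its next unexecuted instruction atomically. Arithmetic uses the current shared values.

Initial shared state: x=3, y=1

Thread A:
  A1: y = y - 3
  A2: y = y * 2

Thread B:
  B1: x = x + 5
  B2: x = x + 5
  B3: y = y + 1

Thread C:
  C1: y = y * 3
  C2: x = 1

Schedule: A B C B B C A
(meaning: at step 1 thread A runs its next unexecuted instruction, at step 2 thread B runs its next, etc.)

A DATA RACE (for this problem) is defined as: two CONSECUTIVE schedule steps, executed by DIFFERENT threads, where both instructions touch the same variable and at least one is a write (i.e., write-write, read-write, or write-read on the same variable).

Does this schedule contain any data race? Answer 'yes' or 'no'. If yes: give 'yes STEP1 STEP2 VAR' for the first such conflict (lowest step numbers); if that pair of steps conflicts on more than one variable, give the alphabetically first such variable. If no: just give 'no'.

Steps 1,2: A(r=y,w=y) vs B(r=x,w=x). No conflict.
Steps 2,3: B(r=x,w=x) vs C(r=y,w=y). No conflict.
Steps 3,4: C(r=y,w=y) vs B(r=x,w=x). No conflict.
Steps 4,5: same thread (B). No race.
Steps 5,6: B(r=y,w=y) vs C(r=-,w=x). No conflict.
Steps 6,7: C(r=-,w=x) vs A(r=y,w=y). No conflict.

Answer: no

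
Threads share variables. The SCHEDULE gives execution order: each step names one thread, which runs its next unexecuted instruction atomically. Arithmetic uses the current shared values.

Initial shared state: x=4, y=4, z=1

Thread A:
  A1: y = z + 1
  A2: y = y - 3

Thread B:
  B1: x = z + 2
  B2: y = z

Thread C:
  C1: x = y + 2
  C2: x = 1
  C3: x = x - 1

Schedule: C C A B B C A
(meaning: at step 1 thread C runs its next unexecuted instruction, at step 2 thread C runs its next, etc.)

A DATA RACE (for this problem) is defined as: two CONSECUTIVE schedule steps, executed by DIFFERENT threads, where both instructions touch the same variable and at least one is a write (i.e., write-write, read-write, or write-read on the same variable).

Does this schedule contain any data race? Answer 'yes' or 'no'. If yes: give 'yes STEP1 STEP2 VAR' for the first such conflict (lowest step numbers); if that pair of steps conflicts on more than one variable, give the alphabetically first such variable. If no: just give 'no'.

Answer: no

Derivation:
Steps 1,2: same thread (C). No race.
Steps 2,3: C(r=-,w=x) vs A(r=z,w=y). No conflict.
Steps 3,4: A(r=z,w=y) vs B(r=z,w=x). No conflict.
Steps 4,5: same thread (B). No race.
Steps 5,6: B(r=z,w=y) vs C(r=x,w=x). No conflict.
Steps 6,7: C(r=x,w=x) vs A(r=y,w=y). No conflict.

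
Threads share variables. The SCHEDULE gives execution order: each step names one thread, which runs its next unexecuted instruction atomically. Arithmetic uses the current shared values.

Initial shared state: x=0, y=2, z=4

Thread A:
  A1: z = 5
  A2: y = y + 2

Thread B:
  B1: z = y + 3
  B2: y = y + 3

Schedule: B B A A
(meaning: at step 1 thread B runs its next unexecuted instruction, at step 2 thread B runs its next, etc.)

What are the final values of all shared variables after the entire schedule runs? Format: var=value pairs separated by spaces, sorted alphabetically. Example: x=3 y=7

Step 1: thread B executes B1 (z = y + 3). Shared: x=0 y=2 z=5. PCs: A@0 B@1
Step 2: thread B executes B2 (y = y + 3). Shared: x=0 y=5 z=5. PCs: A@0 B@2
Step 3: thread A executes A1 (z = 5). Shared: x=0 y=5 z=5. PCs: A@1 B@2
Step 4: thread A executes A2 (y = y + 2). Shared: x=0 y=7 z=5. PCs: A@2 B@2

Answer: x=0 y=7 z=5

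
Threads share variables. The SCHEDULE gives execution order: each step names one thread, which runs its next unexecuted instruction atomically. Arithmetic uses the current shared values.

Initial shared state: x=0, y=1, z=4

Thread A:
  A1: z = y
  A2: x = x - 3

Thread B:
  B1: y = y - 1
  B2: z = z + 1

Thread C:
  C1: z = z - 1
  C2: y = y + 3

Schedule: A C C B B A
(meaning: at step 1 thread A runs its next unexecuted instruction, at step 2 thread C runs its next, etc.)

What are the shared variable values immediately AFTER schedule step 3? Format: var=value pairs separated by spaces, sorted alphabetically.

Answer: x=0 y=4 z=0

Derivation:
Step 1: thread A executes A1 (z = y). Shared: x=0 y=1 z=1. PCs: A@1 B@0 C@0
Step 2: thread C executes C1 (z = z - 1). Shared: x=0 y=1 z=0. PCs: A@1 B@0 C@1
Step 3: thread C executes C2 (y = y + 3). Shared: x=0 y=4 z=0. PCs: A@1 B@0 C@2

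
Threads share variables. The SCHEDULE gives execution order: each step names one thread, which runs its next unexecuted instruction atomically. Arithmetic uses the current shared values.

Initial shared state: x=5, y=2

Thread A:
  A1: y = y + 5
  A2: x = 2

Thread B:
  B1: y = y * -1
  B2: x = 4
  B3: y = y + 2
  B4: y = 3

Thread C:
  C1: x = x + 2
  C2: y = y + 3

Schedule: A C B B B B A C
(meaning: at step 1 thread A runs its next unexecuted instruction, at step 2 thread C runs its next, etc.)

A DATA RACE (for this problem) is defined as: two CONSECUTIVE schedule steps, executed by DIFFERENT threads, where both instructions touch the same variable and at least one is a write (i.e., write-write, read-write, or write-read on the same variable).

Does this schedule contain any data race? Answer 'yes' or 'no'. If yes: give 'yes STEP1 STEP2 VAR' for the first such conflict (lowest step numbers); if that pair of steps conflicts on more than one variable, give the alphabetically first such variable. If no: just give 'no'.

Steps 1,2: A(r=y,w=y) vs C(r=x,w=x). No conflict.
Steps 2,3: C(r=x,w=x) vs B(r=y,w=y). No conflict.
Steps 3,4: same thread (B). No race.
Steps 4,5: same thread (B). No race.
Steps 5,6: same thread (B). No race.
Steps 6,7: B(r=-,w=y) vs A(r=-,w=x). No conflict.
Steps 7,8: A(r=-,w=x) vs C(r=y,w=y). No conflict.

Answer: no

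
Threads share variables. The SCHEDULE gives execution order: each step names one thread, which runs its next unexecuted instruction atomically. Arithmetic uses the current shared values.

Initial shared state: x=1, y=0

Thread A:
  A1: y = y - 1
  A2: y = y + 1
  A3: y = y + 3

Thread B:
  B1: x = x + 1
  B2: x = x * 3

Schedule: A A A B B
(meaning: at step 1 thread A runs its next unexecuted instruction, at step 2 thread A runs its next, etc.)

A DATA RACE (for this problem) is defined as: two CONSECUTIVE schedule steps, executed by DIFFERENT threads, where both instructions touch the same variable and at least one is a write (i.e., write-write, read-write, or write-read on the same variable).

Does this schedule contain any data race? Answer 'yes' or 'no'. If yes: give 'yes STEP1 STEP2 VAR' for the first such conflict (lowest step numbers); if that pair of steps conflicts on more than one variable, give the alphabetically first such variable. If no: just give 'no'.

Steps 1,2: same thread (A). No race.
Steps 2,3: same thread (A). No race.
Steps 3,4: A(r=y,w=y) vs B(r=x,w=x). No conflict.
Steps 4,5: same thread (B). No race.

Answer: no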